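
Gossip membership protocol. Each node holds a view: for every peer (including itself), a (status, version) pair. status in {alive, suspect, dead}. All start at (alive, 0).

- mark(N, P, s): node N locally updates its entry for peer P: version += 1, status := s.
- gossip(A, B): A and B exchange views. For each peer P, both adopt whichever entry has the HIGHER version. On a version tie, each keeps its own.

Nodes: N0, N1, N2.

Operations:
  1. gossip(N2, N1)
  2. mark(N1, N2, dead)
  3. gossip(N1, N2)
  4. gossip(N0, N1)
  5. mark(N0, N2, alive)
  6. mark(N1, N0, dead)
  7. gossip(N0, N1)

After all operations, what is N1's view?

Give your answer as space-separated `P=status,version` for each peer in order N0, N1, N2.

Op 1: gossip N2<->N1 -> N2.N0=(alive,v0) N2.N1=(alive,v0) N2.N2=(alive,v0) | N1.N0=(alive,v0) N1.N1=(alive,v0) N1.N2=(alive,v0)
Op 2: N1 marks N2=dead -> (dead,v1)
Op 3: gossip N1<->N2 -> N1.N0=(alive,v0) N1.N1=(alive,v0) N1.N2=(dead,v1) | N2.N0=(alive,v0) N2.N1=(alive,v0) N2.N2=(dead,v1)
Op 4: gossip N0<->N1 -> N0.N0=(alive,v0) N0.N1=(alive,v0) N0.N2=(dead,v1) | N1.N0=(alive,v0) N1.N1=(alive,v0) N1.N2=(dead,v1)
Op 5: N0 marks N2=alive -> (alive,v2)
Op 6: N1 marks N0=dead -> (dead,v1)
Op 7: gossip N0<->N1 -> N0.N0=(dead,v1) N0.N1=(alive,v0) N0.N2=(alive,v2) | N1.N0=(dead,v1) N1.N1=(alive,v0) N1.N2=(alive,v2)

Answer: N0=dead,1 N1=alive,0 N2=alive,2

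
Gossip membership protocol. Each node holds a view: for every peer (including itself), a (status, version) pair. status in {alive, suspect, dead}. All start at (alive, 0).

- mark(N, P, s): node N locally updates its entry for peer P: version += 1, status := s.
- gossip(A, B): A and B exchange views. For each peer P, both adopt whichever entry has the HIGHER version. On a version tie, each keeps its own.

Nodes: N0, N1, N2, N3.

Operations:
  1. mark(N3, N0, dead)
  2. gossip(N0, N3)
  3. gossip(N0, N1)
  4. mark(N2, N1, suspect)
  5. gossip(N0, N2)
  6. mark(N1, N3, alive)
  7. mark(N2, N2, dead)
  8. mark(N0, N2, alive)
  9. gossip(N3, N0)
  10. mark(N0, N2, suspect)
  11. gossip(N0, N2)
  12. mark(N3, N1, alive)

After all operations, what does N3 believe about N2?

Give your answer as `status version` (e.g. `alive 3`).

Op 1: N3 marks N0=dead -> (dead,v1)
Op 2: gossip N0<->N3 -> N0.N0=(dead,v1) N0.N1=(alive,v0) N0.N2=(alive,v0) N0.N3=(alive,v0) | N3.N0=(dead,v1) N3.N1=(alive,v0) N3.N2=(alive,v0) N3.N3=(alive,v0)
Op 3: gossip N0<->N1 -> N0.N0=(dead,v1) N0.N1=(alive,v0) N0.N2=(alive,v0) N0.N3=(alive,v0) | N1.N0=(dead,v1) N1.N1=(alive,v0) N1.N2=(alive,v0) N1.N3=(alive,v0)
Op 4: N2 marks N1=suspect -> (suspect,v1)
Op 5: gossip N0<->N2 -> N0.N0=(dead,v1) N0.N1=(suspect,v1) N0.N2=(alive,v0) N0.N3=(alive,v0) | N2.N0=(dead,v1) N2.N1=(suspect,v1) N2.N2=(alive,v0) N2.N3=(alive,v0)
Op 6: N1 marks N3=alive -> (alive,v1)
Op 7: N2 marks N2=dead -> (dead,v1)
Op 8: N0 marks N2=alive -> (alive,v1)
Op 9: gossip N3<->N0 -> N3.N0=(dead,v1) N3.N1=(suspect,v1) N3.N2=(alive,v1) N3.N3=(alive,v0) | N0.N0=(dead,v1) N0.N1=(suspect,v1) N0.N2=(alive,v1) N0.N3=(alive,v0)
Op 10: N0 marks N2=suspect -> (suspect,v2)
Op 11: gossip N0<->N2 -> N0.N0=(dead,v1) N0.N1=(suspect,v1) N0.N2=(suspect,v2) N0.N3=(alive,v0) | N2.N0=(dead,v1) N2.N1=(suspect,v1) N2.N2=(suspect,v2) N2.N3=(alive,v0)
Op 12: N3 marks N1=alive -> (alive,v2)

Answer: alive 1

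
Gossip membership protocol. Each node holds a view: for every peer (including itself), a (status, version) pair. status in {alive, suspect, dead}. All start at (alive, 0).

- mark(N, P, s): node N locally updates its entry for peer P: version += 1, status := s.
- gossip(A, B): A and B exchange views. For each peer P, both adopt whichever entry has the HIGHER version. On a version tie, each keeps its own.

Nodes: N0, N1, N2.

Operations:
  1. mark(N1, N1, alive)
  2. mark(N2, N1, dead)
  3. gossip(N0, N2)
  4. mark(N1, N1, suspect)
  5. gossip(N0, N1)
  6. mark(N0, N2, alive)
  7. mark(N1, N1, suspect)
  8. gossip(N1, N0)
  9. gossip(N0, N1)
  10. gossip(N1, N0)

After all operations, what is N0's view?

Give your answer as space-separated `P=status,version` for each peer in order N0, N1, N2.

Answer: N0=alive,0 N1=suspect,3 N2=alive,1

Derivation:
Op 1: N1 marks N1=alive -> (alive,v1)
Op 2: N2 marks N1=dead -> (dead,v1)
Op 3: gossip N0<->N2 -> N0.N0=(alive,v0) N0.N1=(dead,v1) N0.N2=(alive,v0) | N2.N0=(alive,v0) N2.N1=(dead,v1) N2.N2=(alive,v0)
Op 4: N1 marks N1=suspect -> (suspect,v2)
Op 5: gossip N0<->N1 -> N0.N0=(alive,v0) N0.N1=(suspect,v2) N0.N2=(alive,v0) | N1.N0=(alive,v0) N1.N1=(suspect,v2) N1.N2=(alive,v0)
Op 6: N0 marks N2=alive -> (alive,v1)
Op 7: N1 marks N1=suspect -> (suspect,v3)
Op 8: gossip N1<->N0 -> N1.N0=(alive,v0) N1.N1=(suspect,v3) N1.N2=(alive,v1) | N0.N0=(alive,v0) N0.N1=(suspect,v3) N0.N2=(alive,v1)
Op 9: gossip N0<->N1 -> N0.N0=(alive,v0) N0.N1=(suspect,v3) N0.N2=(alive,v1) | N1.N0=(alive,v0) N1.N1=(suspect,v3) N1.N2=(alive,v1)
Op 10: gossip N1<->N0 -> N1.N0=(alive,v0) N1.N1=(suspect,v3) N1.N2=(alive,v1) | N0.N0=(alive,v0) N0.N1=(suspect,v3) N0.N2=(alive,v1)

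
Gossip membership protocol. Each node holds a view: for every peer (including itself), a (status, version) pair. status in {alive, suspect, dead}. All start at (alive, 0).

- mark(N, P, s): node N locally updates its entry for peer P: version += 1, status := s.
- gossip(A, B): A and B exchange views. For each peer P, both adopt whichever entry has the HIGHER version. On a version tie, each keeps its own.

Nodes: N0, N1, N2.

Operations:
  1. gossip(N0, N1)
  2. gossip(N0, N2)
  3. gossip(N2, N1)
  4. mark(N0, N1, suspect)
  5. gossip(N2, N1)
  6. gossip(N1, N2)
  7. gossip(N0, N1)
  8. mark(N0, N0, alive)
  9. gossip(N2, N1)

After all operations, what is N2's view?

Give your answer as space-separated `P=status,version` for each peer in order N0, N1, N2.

Answer: N0=alive,0 N1=suspect,1 N2=alive,0

Derivation:
Op 1: gossip N0<->N1 -> N0.N0=(alive,v0) N0.N1=(alive,v0) N0.N2=(alive,v0) | N1.N0=(alive,v0) N1.N1=(alive,v0) N1.N2=(alive,v0)
Op 2: gossip N0<->N2 -> N0.N0=(alive,v0) N0.N1=(alive,v0) N0.N2=(alive,v0) | N2.N0=(alive,v0) N2.N1=(alive,v0) N2.N2=(alive,v0)
Op 3: gossip N2<->N1 -> N2.N0=(alive,v0) N2.N1=(alive,v0) N2.N2=(alive,v0) | N1.N0=(alive,v0) N1.N1=(alive,v0) N1.N2=(alive,v0)
Op 4: N0 marks N1=suspect -> (suspect,v1)
Op 5: gossip N2<->N1 -> N2.N0=(alive,v0) N2.N1=(alive,v0) N2.N2=(alive,v0) | N1.N0=(alive,v0) N1.N1=(alive,v0) N1.N2=(alive,v0)
Op 6: gossip N1<->N2 -> N1.N0=(alive,v0) N1.N1=(alive,v0) N1.N2=(alive,v0) | N2.N0=(alive,v0) N2.N1=(alive,v0) N2.N2=(alive,v0)
Op 7: gossip N0<->N1 -> N0.N0=(alive,v0) N0.N1=(suspect,v1) N0.N2=(alive,v0) | N1.N0=(alive,v0) N1.N1=(suspect,v1) N1.N2=(alive,v0)
Op 8: N0 marks N0=alive -> (alive,v1)
Op 9: gossip N2<->N1 -> N2.N0=(alive,v0) N2.N1=(suspect,v1) N2.N2=(alive,v0) | N1.N0=(alive,v0) N1.N1=(suspect,v1) N1.N2=(alive,v0)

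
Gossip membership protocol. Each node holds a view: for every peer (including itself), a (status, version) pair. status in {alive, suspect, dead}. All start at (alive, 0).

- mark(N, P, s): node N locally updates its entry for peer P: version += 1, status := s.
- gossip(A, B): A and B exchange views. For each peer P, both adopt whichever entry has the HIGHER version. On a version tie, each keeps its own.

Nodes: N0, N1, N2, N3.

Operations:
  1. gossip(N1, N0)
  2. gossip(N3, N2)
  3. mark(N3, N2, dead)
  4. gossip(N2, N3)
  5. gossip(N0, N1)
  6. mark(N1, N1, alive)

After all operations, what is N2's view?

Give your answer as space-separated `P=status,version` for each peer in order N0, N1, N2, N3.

Answer: N0=alive,0 N1=alive,0 N2=dead,1 N3=alive,0

Derivation:
Op 1: gossip N1<->N0 -> N1.N0=(alive,v0) N1.N1=(alive,v0) N1.N2=(alive,v0) N1.N3=(alive,v0) | N0.N0=(alive,v0) N0.N1=(alive,v0) N0.N2=(alive,v0) N0.N3=(alive,v0)
Op 2: gossip N3<->N2 -> N3.N0=(alive,v0) N3.N1=(alive,v0) N3.N2=(alive,v0) N3.N3=(alive,v0) | N2.N0=(alive,v0) N2.N1=(alive,v0) N2.N2=(alive,v0) N2.N3=(alive,v0)
Op 3: N3 marks N2=dead -> (dead,v1)
Op 4: gossip N2<->N3 -> N2.N0=(alive,v0) N2.N1=(alive,v0) N2.N2=(dead,v1) N2.N3=(alive,v0) | N3.N0=(alive,v0) N3.N1=(alive,v0) N3.N2=(dead,v1) N3.N3=(alive,v0)
Op 5: gossip N0<->N1 -> N0.N0=(alive,v0) N0.N1=(alive,v0) N0.N2=(alive,v0) N0.N3=(alive,v0) | N1.N0=(alive,v0) N1.N1=(alive,v0) N1.N2=(alive,v0) N1.N3=(alive,v0)
Op 6: N1 marks N1=alive -> (alive,v1)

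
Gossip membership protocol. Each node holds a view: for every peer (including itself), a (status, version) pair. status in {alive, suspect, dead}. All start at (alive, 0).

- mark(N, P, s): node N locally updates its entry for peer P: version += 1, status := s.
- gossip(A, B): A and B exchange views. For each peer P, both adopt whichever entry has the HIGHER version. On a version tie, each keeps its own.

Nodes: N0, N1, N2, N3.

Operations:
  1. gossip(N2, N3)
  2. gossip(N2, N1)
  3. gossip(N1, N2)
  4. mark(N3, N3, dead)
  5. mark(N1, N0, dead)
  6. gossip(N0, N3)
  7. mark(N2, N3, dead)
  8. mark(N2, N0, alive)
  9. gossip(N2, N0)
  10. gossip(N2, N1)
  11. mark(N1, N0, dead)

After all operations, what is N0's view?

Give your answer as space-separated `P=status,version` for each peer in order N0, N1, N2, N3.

Answer: N0=alive,1 N1=alive,0 N2=alive,0 N3=dead,1

Derivation:
Op 1: gossip N2<->N3 -> N2.N0=(alive,v0) N2.N1=(alive,v0) N2.N2=(alive,v0) N2.N3=(alive,v0) | N3.N0=(alive,v0) N3.N1=(alive,v0) N3.N2=(alive,v0) N3.N3=(alive,v0)
Op 2: gossip N2<->N1 -> N2.N0=(alive,v0) N2.N1=(alive,v0) N2.N2=(alive,v0) N2.N3=(alive,v0) | N1.N0=(alive,v0) N1.N1=(alive,v0) N1.N2=(alive,v0) N1.N3=(alive,v0)
Op 3: gossip N1<->N2 -> N1.N0=(alive,v0) N1.N1=(alive,v0) N1.N2=(alive,v0) N1.N3=(alive,v0) | N2.N0=(alive,v0) N2.N1=(alive,v0) N2.N2=(alive,v0) N2.N3=(alive,v0)
Op 4: N3 marks N3=dead -> (dead,v1)
Op 5: N1 marks N0=dead -> (dead,v1)
Op 6: gossip N0<->N3 -> N0.N0=(alive,v0) N0.N1=(alive,v0) N0.N2=(alive,v0) N0.N3=(dead,v1) | N3.N0=(alive,v0) N3.N1=(alive,v0) N3.N2=(alive,v0) N3.N3=(dead,v1)
Op 7: N2 marks N3=dead -> (dead,v1)
Op 8: N2 marks N0=alive -> (alive,v1)
Op 9: gossip N2<->N0 -> N2.N0=(alive,v1) N2.N1=(alive,v0) N2.N2=(alive,v0) N2.N3=(dead,v1) | N0.N0=(alive,v1) N0.N1=(alive,v0) N0.N2=(alive,v0) N0.N3=(dead,v1)
Op 10: gossip N2<->N1 -> N2.N0=(alive,v1) N2.N1=(alive,v0) N2.N2=(alive,v0) N2.N3=(dead,v1) | N1.N0=(dead,v1) N1.N1=(alive,v0) N1.N2=(alive,v0) N1.N3=(dead,v1)
Op 11: N1 marks N0=dead -> (dead,v2)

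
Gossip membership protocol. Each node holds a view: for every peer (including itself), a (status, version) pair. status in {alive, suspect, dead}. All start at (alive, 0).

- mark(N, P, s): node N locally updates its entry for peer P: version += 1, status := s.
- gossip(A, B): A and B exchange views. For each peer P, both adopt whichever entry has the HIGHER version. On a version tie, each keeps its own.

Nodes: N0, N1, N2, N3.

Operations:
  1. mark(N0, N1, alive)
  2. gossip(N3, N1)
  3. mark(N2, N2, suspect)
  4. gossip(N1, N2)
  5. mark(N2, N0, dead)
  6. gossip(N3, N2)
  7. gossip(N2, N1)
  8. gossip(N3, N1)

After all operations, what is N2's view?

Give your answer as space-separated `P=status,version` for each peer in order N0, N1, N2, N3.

Answer: N0=dead,1 N1=alive,0 N2=suspect,1 N3=alive,0

Derivation:
Op 1: N0 marks N1=alive -> (alive,v1)
Op 2: gossip N3<->N1 -> N3.N0=(alive,v0) N3.N1=(alive,v0) N3.N2=(alive,v0) N3.N3=(alive,v0) | N1.N0=(alive,v0) N1.N1=(alive,v0) N1.N2=(alive,v0) N1.N3=(alive,v0)
Op 3: N2 marks N2=suspect -> (suspect,v1)
Op 4: gossip N1<->N2 -> N1.N0=(alive,v0) N1.N1=(alive,v0) N1.N2=(suspect,v1) N1.N3=(alive,v0) | N2.N0=(alive,v0) N2.N1=(alive,v0) N2.N2=(suspect,v1) N2.N3=(alive,v0)
Op 5: N2 marks N0=dead -> (dead,v1)
Op 6: gossip N3<->N2 -> N3.N0=(dead,v1) N3.N1=(alive,v0) N3.N2=(suspect,v1) N3.N3=(alive,v0) | N2.N0=(dead,v1) N2.N1=(alive,v0) N2.N2=(suspect,v1) N2.N3=(alive,v0)
Op 7: gossip N2<->N1 -> N2.N0=(dead,v1) N2.N1=(alive,v0) N2.N2=(suspect,v1) N2.N3=(alive,v0) | N1.N0=(dead,v1) N1.N1=(alive,v0) N1.N2=(suspect,v1) N1.N3=(alive,v0)
Op 8: gossip N3<->N1 -> N3.N0=(dead,v1) N3.N1=(alive,v0) N3.N2=(suspect,v1) N3.N3=(alive,v0) | N1.N0=(dead,v1) N1.N1=(alive,v0) N1.N2=(suspect,v1) N1.N3=(alive,v0)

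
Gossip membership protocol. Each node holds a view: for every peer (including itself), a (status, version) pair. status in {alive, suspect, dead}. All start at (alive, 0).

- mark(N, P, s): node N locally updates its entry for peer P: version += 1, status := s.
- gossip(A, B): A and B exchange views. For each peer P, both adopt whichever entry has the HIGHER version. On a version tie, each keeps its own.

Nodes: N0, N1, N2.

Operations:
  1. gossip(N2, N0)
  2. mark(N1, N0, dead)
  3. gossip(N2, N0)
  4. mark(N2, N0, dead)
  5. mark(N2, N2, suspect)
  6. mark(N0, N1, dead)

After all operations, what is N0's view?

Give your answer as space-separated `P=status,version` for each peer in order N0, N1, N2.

Op 1: gossip N2<->N0 -> N2.N0=(alive,v0) N2.N1=(alive,v0) N2.N2=(alive,v0) | N0.N0=(alive,v0) N0.N1=(alive,v0) N0.N2=(alive,v0)
Op 2: N1 marks N0=dead -> (dead,v1)
Op 3: gossip N2<->N0 -> N2.N0=(alive,v0) N2.N1=(alive,v0) N2.N2=(alive,v0) | N0.N0=(alive,v0) N0.N1=(alive,v0) N0.N2=(alive,v0)
Op 4: N2 marks N0=dead -> (dead,v1)
Op 5: N2 marks N2=suspect -> (suspect,v1)
Op 6: N0 marks N1=dead -> (dead,v1)

Answer: N0=alive,0 N1=dead,1 N2=alive,0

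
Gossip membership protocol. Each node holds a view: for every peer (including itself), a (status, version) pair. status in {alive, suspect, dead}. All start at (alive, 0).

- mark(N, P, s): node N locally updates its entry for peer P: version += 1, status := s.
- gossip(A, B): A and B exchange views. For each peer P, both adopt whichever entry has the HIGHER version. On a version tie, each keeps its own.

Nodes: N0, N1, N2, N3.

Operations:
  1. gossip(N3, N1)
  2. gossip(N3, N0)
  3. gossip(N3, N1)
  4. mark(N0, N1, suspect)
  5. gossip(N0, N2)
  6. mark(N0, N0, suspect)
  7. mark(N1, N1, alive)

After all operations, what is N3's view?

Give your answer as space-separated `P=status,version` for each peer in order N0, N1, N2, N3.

Answer: N0=alive,0 N1=alive,0 N2=alive,0 N3=alive,0

Derivation:
Op 1: gossip N3<->N1 -> N3.N0=(alive,v0) N3.N1=(alive,v0) N3.N2=(alive,v0) N3.N3=(alive,v0) | N1.N0=(alive,v0) N1.N1=(alive,v0) N1.N2=(alive,v0) N1.N3=(alive,v0)
Op 2: gossip N3<->N0 -> N3.N0=(alive,v0) N3.N1=(alive,v0) N3.N2=(alive,v0) N3.N3=(alive,v0) | N0.N0=(alive,v0) N0.N1=(alive,v0) N0.N2=(alive,v0) N0.N3=(alive,v0)
Op 3: gossip N3<->N1 -> N3.N0=(alive,v0) N3.N1=(alive,v0) N3.N2=(alive,v0) N3.N3=(alive,v0) | N1.N0=(alive,v0) N1.N1=(alive,v0) N1.N2=(alive,v0) N1.N3=(alive,v0)
Op 4: N0 marks N1=suspect -> (suspect,v1)
Op 5: gossip N0<->N2 -> N0.N0=(alive,v0) N0.N1=(suspect,v1) N0.N2=(alive,v0) N0.N3=(alive,v0) | N2.N0=(alive,v0) N2.N1=(suspect,v1) N2.N2=(alive,v0) N2.N3=(alive,v0)
Op 6: N0 marks N0=suspect -> (suspect,v1)
Op 7: N1 marks N1=alive -> (alive,v1)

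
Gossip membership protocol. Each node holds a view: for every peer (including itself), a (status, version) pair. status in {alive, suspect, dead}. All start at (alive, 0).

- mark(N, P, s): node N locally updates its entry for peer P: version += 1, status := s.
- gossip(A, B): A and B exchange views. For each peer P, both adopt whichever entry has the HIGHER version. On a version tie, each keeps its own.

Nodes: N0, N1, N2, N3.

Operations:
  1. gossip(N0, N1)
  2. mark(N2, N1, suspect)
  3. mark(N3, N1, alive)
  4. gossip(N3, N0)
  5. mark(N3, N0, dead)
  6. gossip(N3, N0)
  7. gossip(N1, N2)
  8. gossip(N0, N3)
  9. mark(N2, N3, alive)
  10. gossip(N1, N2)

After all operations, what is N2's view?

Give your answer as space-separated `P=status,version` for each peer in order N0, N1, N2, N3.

Op 1: gossip N0<->N1 -> N0.N0=(alive,v0) N0.N1=(alive,v0) N0.N2=(alive,v0) N0.N3=(alive,v0) | N1.N0=(alive,v0) N1.N1=(alive,v0) N1.N2=(alive,v0) N1.N3=(alive,v0)
Op 2: N2 marks N1=suspect -> (suspect,v1)
Op 3: N3 marks N1=alive -> (alive,v1)
Op 4: gossip N3<->N0 -> N3.N0=(alive,v0) N3.N1=(alive,v1) N3.N2=(alive,v0) N3.N3=(alive,v0) | N0.N0=(alive,v0) N0.N1=(alive,v1) N0.N2=(alive,v0) N0.N3=(alive,v0)
Op 5: N3 marks N0=dead -> (dead,v1)
Op 6: gossip N3<->N0 -> N3.N0=(dead,v1) N3.N1=(alive,v1) N3.N2=(alive,v0) N3.N3=(alive,v0) | N0.N0=(dead,v1) N0.N1=(alive,v1) N0.N2=(alive,v0) N0.N3=(alive,v0)
Op 7: gossip N1<->N2 -> N1.N0=(alive,v0) N1.N1=(suspect,v1) N1.N2=(alive,v0) N1.N3=(alive,v0) | N2.N0=(alive,v0) N2.N1=(suspect,v1) N2.N2=(alive,v0) N2.N3=(alive,v0)
Op 8: gossip N0<->N3 -> N0.N0=(dead,v1) N0.N1=(alive,v1) N0.N2=(alive,v0) N0.N3=(alive,v0) | N3.N0=(dead,v1) N3.N1=(alive,v1) N3.N2=(alive,v0) N3.N3=(alive,v0)
Op 9: N2 marks N3=alive -> (alive,v1)
Op 10: gossip N1<->N2 -> N1.N0=(alive,v0) N1.N1=(suspect,v1) N1.N2=(alive,v0) N1.N3=(alive,v1) | N2.N0=(alive,v0) N2.N1=(suspect,v1) N2.N2=(alive,v0) N2.N3=(alive,v1)

Answer: N0=alive,0 N1=suspect,1 N2=alive,0 N3=alive,1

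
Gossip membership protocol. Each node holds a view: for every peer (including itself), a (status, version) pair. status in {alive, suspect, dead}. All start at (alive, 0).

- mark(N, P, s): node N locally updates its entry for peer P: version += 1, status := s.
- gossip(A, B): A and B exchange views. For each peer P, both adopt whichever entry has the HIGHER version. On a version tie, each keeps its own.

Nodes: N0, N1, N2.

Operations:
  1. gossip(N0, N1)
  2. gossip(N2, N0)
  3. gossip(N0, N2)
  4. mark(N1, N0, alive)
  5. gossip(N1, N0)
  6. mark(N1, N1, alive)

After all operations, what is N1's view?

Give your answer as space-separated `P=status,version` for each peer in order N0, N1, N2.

Op 1: gossip N0<->N1 -> N0.N0=(alive,v0) N0.N1=(alive,v0) N0.N2=(alive,v0) | N1.N0=(alive,v0) N1.N1=(alive,v0) N1.N2=(alive,v0)
Op 2: gossip N2<->N0 -> N2.N0=(alive,v0) N2.N1=(alive,v0) N2.N2=(alive,v0) | N0.N0=(alive,v0) N0.N1=(alive,v0) N0.N2=(alive,v0)
Op 3: gossip N0<->N2 -> N0.N0=(alive,v0) N0.N1=(alive,v0) N0.N2=(alive,v0) | N2.N0=(alive,v0) N2.N1=(alive,v0) N2.N2=(alive,v0)
Op 4: N1 marks N0=alive -> (alive,v1)
Op 5: gossip N1<->N0 -> N1.N0=(alive,v1) N1.N1=(alive,v0) N1.N2=(alive,v0) | N0.N0=(alive,v1) N0.N1=(alive,v0) N0.N2=(alive,v0)
Op 6: N1 marks N1=alive -> (alive,v1)

Answer: N0=alive,1 N1=alive,1 N2=alive,0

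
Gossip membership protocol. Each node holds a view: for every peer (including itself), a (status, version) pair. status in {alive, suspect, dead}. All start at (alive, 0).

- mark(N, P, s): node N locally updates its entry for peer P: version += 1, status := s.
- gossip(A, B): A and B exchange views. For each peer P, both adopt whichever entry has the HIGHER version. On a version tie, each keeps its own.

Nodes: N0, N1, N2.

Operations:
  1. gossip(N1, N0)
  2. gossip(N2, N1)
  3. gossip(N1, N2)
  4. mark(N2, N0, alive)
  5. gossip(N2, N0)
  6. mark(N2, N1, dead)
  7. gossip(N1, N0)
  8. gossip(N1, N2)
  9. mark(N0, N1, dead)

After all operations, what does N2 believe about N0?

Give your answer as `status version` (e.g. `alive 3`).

Op 1: gossip N1<->N0 -> N1.N0=(alive,v0) N1.N1=(alive,v0) N1.N2=(alive,v0) | N0.N0=(alive,v0) N0.N1=(alive,v0) N0.N2=(alive,v0)
Op 2: gossip N2<->N1 -> N2.N0=(alive,v0) N2.N1=(alive,v0) N2.N2=(alive,v0) | N1.N0=(alive,v0) N1.N1=(alive,v0) N1.N2=(alive,v0)
Op 3: gossip N1<->N2 -> N1.N0=(alive,v0) N1.N1=(alive,v0) N1.N2=(alive,v0) | N2.N0=(alive,v0) N2.N1=(alive,v0) N2.N2=(alive,v0)
Op 4: N2 marks N0=alive -> (alive,v1)
Op 5: gossip N2<->N0 -> N2.N0=(alive,v1) N2.N1=(alive,v0) N2.N2=(alive,v0) | N0.N0=(alive,v1) N0.N1=(alive,v0) N0.N2=(alive,v0)
Op 6: N2 marks N1=dead -> (dead,v1)
Op 7: gossip N1<->N0 -> N1.N0=(alive,v1) N1.N1=(alive,v0) N1.N2=(alive,v0) | N0.N0=(alive,v1) N0.N1=(alive,v0) N0.N2=(alive,v0)
Op 8: gossip N1<->N2 -> N1.N0=(alive,v1) N1.N1=(dead,v1) N1.N2=(alive,v0) | N2.N0=(alive,v1) N2.N1=(dead,v1) N2.N2=(alive,v0)
Op 9: N0 marks N1=dead -> (dead,v1)

Answer: alive 1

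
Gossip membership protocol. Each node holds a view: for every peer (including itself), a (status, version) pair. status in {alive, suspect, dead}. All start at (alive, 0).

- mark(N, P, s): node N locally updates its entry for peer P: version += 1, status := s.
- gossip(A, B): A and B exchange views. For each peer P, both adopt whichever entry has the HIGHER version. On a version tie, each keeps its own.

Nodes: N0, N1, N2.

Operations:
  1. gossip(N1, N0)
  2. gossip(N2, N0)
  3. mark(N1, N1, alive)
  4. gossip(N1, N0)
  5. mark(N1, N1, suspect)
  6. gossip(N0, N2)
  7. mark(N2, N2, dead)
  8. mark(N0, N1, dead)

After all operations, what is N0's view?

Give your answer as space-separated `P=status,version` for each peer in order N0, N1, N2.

Op 1: gossip N1<->N0 -> N1.N0=(alive,v0) N1.N1=(alive,v0) N1.N2=(alive,v0) | N0.N0=(alive,v0) N0.N1=(alive,v0) N0.N2=(alive,v0)
Op 2: gossip N2<->N0 -> N2.N0=(alive,v0) N2.N1=(alive,v0) N2.N2=(alive,v0) | N0.N0=(alive,v0) N0.N1=(alive,v0) N0.N2=(alive,v0)
Op 3: N1 marks N1=alive -> (alive,v1)
Op 4: gossip N1<->N0 -> N1.N0=(alive,v0) N1.N1=(alive,v1) N1.N2=(alive,v0) | N0.N0=(alive,v0) N0.N1=(alive,v1) N0.N2=(alive,v0)
Op 5: N1 marks N1=suspect -> (suspect,v2)
Op 6: gossip N0<->N2 -> N0.N0=(alive,v0) N0.N1=(alive,v1) N0.N2=(alive,v0) | N2.N0=(alive,v0) N2.N1=(alive,v1) N2.N2=(alive,v0)
Op 7: N2 marks N2=dead -> (dead,v1)
Op 8: N0 marks N1=dead -> (dead,v2)

Answer: N0=alive,0 N1=dead,2 N2=alive,0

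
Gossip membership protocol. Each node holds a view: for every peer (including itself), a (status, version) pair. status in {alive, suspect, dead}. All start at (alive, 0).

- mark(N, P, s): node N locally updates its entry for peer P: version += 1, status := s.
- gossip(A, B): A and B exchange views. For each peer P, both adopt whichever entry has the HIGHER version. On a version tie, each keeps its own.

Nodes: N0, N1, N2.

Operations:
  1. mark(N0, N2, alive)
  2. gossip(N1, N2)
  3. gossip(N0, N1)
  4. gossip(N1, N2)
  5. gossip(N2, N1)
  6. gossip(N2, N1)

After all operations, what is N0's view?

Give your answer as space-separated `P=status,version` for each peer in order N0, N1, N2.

Op 1: N0 marks N2=alive -> (alive,v1)
Op 2: gossip N1<->N2 -> N1.N0=(alive,v0) N1.N1=(alive,v0) N1.N2=(alive,v0) | N2.N0=(alive,v0) N2.N1=(alive,v0) N2.N2=(alive,v0)
Op 3: gossip N0<->N1 -> N0.N0=(alive,v0) N0.N1=(alive,v0) N0.N2=(alive,v1) | N1.N0=(alive,v0) N1.N1=(alive,v0) N1.N2=(alive,v1)
Op 4: gossip N1<->N2 -> N1.N0=(alive,v0) N1.N1=(alive,v0) N1.N2=(alive,v1) | N2.N0=(alive,v0) N2.N1=(alive,v0) N2.N2=(alive,v1)
Op 5: gossip N2<->N1 -> N2.N0=(alive,v0) N2.N1=(alive,v0) N2.N2=(alive,v1) | N1.N0=(alive,v0) N1.N1=(alive,v0) N1.N2=(alive,v1)
Op 6: gossip N2<->N1 -> N2.N0=(alive,v0) N2.N1=(alive,v0) N2.N2=(alive,v1) | N1.N0=(alive,v0) N1.N1=(alive,v0) N1.N2=(alive,v1)

Answer: N0=alive,0 N1=alive,0 N2=alive,1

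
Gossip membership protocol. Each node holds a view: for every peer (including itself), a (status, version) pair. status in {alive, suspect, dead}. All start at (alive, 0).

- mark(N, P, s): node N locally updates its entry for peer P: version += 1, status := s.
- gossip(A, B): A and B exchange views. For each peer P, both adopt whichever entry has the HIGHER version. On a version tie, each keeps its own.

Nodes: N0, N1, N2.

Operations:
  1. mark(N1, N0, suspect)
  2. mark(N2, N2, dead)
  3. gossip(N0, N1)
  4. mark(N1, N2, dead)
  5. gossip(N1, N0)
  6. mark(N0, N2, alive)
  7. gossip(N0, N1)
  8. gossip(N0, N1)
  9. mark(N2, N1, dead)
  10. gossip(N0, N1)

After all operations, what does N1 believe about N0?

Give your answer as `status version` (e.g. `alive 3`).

Op 1: N1 marks N0=suspect -> (suspect,v1)
Op 2: N2 marks N2=dead -> (dead,v1)
Op 3: gossip N0<->N1 -> N0.N0=(suspect,v1) N0.N1=(alive,v0) N0.N2=(alive,v0) | N1.N0=(suspect,v1) N1.N1=(alive,v0) N1.N2=(alive,v0)
Op 4: N1 marks N2=dead -> (dead,v1)
Op 5: gossip N1<->N0 -> N1.N0=(suspect,v1) N1.N1=(alive,v0) N1.N2=(dead,v1) | N0.N0=(suspect,v1) N0.N1=(alive,v0) N0.N2=(dead,v1)
Op 6: N0 marks N2=alive -> (alive,v2)
Op 7: gossip N0<->N1 -> N0.N0=(suspect,v1) N0.N1=(alive,v0) N0.N2=(alive,v2) | N1.N0=(suspect,v1) N1.N1=(alive,v0) N1.N2=(alive,v2)
Op 8: gossip N0<->N1 -> N0.N0=(suspect,v1) N0.N1=(alive,v0) N0.N2=(alive,v2) | N1.N0=(suspect,v1) N1.N1=(alive,v0) N1.N2=(alive,v2)
Op 9: N2 marks N1=dead -> (dead,v1)
Op 10: gossip N0<->N1 -> N0.N0=(suspect,v1) N0.N1=(alive,v0) N0.N2=(alive,v2) | N1.N0=(suspect,v1) N1.N1=(alive,v0) N1.N2=(alive,v2)

Answer: suspect 1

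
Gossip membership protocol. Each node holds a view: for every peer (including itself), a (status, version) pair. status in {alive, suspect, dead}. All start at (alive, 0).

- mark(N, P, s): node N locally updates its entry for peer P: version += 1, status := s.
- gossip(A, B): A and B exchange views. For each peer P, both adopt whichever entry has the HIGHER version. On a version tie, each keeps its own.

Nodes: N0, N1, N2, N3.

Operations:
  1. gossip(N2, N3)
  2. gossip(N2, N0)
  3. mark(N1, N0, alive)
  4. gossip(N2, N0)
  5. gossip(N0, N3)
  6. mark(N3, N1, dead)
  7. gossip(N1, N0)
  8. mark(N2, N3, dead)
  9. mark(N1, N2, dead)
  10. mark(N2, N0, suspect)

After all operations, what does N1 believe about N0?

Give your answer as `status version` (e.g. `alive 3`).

Answer: alive 1

Derivation:
Op 1: gossip N2<->N3 -> N2.N0=(alive,v0) N2.N1=(alive,v0) N2.N2=(alive,v0) N2.N3=(alive,v0) | N3.N0=(alive,v0) N3.N1=(alive,v0) N3.N2=(alive,v0) N3.N3=(alive,v0)
Op 2: gossip N2<->N0 -> N2.N0=(alive,v0) N2.N1=(alive,v0) N2.N2=(alive,v0) N2.N3=(alive,v0) | N0.N0=(alive,v0) N0.N1=(alive,v0) N0.N2=(alive,v0) N0.N3=(alive,v0)
Op 3: N1 marks N0=alive -> (alive,v1)
Op 4: gossip N2<->N0 -> N2.N0=(alive,v0) N2.N1=(alive,v0) N2.N2=(alive,v0) N2.N3=(alive,v0) | N0.N0=(alive,v0) N0.N1=(alive,v0) N0.N2=(alive,v0) N0.N3=(alive,v0)
Op 5: gossip N0<->N3 -> N0.N0=(alive,v0) N0.N1=(alive,v0) N0.N2=(alive,v0) N0.N3=(alive,v0) | N3.N0=(alive,v0) N3.N1=(alive,v0) N3.N2=(alive,v0) N3.N3=(alive,v0)
Op 6: N3 marks N1=dead -> (dead,v1)
Op 7: gossip N1<->N0 -> N1.N0=(alive,v1) N1.N1=(alive,v0) N1.N2=(alive,v0) N1.N3=(alive,v0) | N0.N0=(alive,v1) N0.N1=(alive,v0) N0.N2=(alive,v0) N0.N3=(alive,v0)
Op 8: N2 marks N3=dead -> (dead,v1)
Op 9: N1 marks N2=dead -> (dead,v1)
Op 10: N2 marks N0=suspect -> (suspect,v1)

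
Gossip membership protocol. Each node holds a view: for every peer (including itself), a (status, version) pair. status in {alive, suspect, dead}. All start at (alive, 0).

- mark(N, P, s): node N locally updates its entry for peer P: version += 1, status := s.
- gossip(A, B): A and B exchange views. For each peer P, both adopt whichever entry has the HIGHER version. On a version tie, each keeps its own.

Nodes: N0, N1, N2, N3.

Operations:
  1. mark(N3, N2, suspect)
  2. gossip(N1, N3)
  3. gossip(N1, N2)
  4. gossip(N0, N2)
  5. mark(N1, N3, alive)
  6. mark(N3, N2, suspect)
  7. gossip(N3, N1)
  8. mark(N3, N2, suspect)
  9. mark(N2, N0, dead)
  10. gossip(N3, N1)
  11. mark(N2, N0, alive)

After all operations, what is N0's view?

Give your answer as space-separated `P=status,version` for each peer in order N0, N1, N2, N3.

Op 1: N3 marks N2=suspect -> (suspect,v1)
Op 2: gossip N1<->N3 -> N1.N0=(alive,v0) N1.N1=(alive,v0) N1.N2=(suspect,v1) N1.N3=(alive,v0) | N3.N0=(alive,v0) N3.N1=(alive,v0) N3.N2=(suspect,v1) N3.N3=(alive,v0)
Op 3: gossip N1<->N2 -> N1.N0=(alive,v0) N1.N1=(alive,v0) N1.N2=(suspect,v1) N1.N3=(alive,v0) | N2.N0=(alive,v0) N2.N1=(alive,v0) N2.N2=(suspect,v1) N2.N3=(alive,v0)
Op 4: gossip N0<->N2 -> N0.N0=(alive,v0) N0.N1=(alive,v0) N0.N2=(suspect,v1) N0.N3=(alive,v0) | N2.N0=(alive,v0) N2.N1=(alive,v0) N2.N2=(suspect,v1) N2.N3=(alive,v0)
Op 5: N1 marks N3=alive -> (alive,v1)
Op 6: N3 marks N2=suspect -> (suspect,v2)
Op 7: gossip N3<->N1 -> N3.N0=(alive,v0) N3.N1=(alive,v0) N3.N2=(suspect,v2) N3.N3=(alive,v1) | N1.N0=(alive,v0) N1.N1=(alive,v0) N1.N2=(suspect,v2) N1.N3=(alive,v1)
Op 8: N3 marks N2=suspect -> (suspect,v3)
Op 9: N2 marks N0=dead -> (dead,v1)
Op 10: gossip N3<->N1 -> N3.N0=(alive,v0) N3.N1=(alive,v0) N3.N2=(suspect,v3) N3.N3=(alive,v1) | N1.N0=(alive,v0) N1.N1=(alive,v0) N1.N2=(suspect,v3) N1.N3=(alive,v1)
Op 11: N2 marks N0=alive -> (alive,v2)

Answer: N0=alive,0 N1=alive,0 N2=suspect,1 N3=alive,0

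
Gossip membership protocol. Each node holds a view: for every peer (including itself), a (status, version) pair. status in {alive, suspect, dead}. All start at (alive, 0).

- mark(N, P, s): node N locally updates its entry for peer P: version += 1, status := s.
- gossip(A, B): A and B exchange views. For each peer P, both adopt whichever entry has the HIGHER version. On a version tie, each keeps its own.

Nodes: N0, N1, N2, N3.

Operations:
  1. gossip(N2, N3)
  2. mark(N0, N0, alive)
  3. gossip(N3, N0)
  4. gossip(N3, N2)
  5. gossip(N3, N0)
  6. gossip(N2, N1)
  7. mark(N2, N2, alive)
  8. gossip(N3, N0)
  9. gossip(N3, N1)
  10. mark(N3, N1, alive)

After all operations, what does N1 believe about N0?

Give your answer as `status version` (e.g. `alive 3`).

Answer: alive 1

Derivation:
Op 1: gossip N2<->N3 -> N2.N0=(alive,v0) N2.N1=(alive,v0) N2.N2=(alive,v0) N2.N3=(alive,v0) | N3.N0=(alive,v0) N3.N1=(alive,v0) N3.N2=(alive,v0) N3.N3=(alive,v0)
Op 2: N0 marks N0=alive -> (alive,v1)
Op 3: gossip N3<->N0 -> N3.N0=(alive,v1) N3.N1=(alive,v0) N3.N2=(alive,v0) N3.N3=(alive,v0) | N0.N0=(alive,v1) N0.N1=(alive,v0) N0.N2=(alive,v0) N0.N3=(alive,v0)
Op 4: gossip N3<->N2 -> N3.N0=(alive,v1) N3.N1=(alive,v0) N3.N2=(alive,v0) N3.N3=(alive,v0) | N2.N0=(alive,v1) N2.N1=(alive,v0) N2.N2=(alive,v0) N2.N3=(alive,v0)
Op 5: gossip N3<->N0 -> N3.N0=(alive,v1) N3.N1=(alive,v0) N3.N2=(alive,v0) N3.N3=(alive,v0) | N0.N0=(alive,v1) N0.N1=(alive,v0) N0.N2=(alive,v0) N0.N3=(alive,v0)
Op 6: gossip N2<->N1 -> N2.N0=(alive,v1) N2.N1=(alive,v0) N2.N2=(alive,v0) N2.N3=(alive,v0) | N1.N0=(alive,v1) N1.N1=(alive,v0) N1.N2=(alive,v0) N1.N3=(alive,v0)
Op 7: N2 marks N2=alive -> (alive,v1)
Op 8: gossip N3<->N0 -> N3.N0=(alive,v1) N3.N1=(alive,v0) N3.N2=(alive,v0) N3.N3=(alive,v0) | N0.N0=(alive,v1) N0.N1=(alive,v0) N0.N2=(alive,v0) N0.N3=(alive,v0)
Op 9: gossip N3<->N1 -> N3.N0=(alive,v1) N3.N1=(alive,v0) N3.N2=(alive,v0) N3.N3=(alive,v0) | N1.N0=(alive,v1) N1.N1=(alive,v0) N1.N2=(alive,v0) N1.N3=(alive,v0)
Op 10: N3 marks N1=alive -> (alive,v1)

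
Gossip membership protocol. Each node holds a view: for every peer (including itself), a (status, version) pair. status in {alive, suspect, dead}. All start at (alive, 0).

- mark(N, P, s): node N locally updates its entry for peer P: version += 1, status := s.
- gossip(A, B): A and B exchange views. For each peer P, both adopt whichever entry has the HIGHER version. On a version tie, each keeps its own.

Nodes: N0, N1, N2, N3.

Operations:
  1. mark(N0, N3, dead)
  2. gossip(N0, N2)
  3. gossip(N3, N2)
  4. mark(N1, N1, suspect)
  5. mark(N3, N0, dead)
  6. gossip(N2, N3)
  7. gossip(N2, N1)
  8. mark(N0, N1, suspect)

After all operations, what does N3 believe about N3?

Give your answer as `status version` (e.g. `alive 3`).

Op 1: N0 marks N3=dead -> (dead,v1)
Op 2: gossip N0<->N2 -> N0.N0=(alive,v0) N0.N1=(alive,v0) N0.N2=(alive,v0) N0.N3=(dead,v1) | N2.N0=(alive,v0) N2.N1=(alive,v0) N2.N2=(alive,v0) N2.N3=(dead,v1)
Op 3: gossip N3<->N2 -> N3.N0=(alive,v0) N3.N1=(alive,v0) N3.N2=(alive,v0) N3.N3=(dead,v1) | N2.N0=(alive,v0) N2.N1=(alive,v0) N2.N2=(alive,v0) N2.N3=(dead,v1)
Op 4: N1 marks N1=suspect -> (suspect,v1)
Op 5: N3 marks N0=dead -> (dead,v1)
Op 6: gossip N2<->N3 -> N2.N0=(dead,v1) N2.N1=(alive,v0) N2.N2=(alive,v0) N2.N3=(dead,v1) | N3.N0=(dead,v1) N3.N1=(alive,v0) N3.N2=(alive,v0) N3.N3=(dead,v1)
Op 7: gossip N2<->N1 -> N2.N0=(dead,v1) N2.N1=(suspect,v1) N2.N2=(alive,v0) N2.N3=(dead,v1) | N1.N0=(dead,v1) N1.N1=(suspect,v1) N1.N2=(alive,v0) N1.N3=(dead,v1)
Op 8: N0 marks N1=suspect -> (suspect,v1)

Answer: dead 1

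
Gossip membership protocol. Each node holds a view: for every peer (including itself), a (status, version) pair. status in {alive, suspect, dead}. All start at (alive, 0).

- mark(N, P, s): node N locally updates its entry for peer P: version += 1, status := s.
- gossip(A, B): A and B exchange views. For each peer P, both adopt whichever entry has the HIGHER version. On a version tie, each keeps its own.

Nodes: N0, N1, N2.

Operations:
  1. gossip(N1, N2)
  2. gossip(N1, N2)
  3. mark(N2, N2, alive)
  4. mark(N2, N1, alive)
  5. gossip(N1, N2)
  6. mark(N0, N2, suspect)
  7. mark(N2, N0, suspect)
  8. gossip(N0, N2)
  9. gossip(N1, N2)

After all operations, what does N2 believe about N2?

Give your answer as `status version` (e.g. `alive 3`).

Op 1: gossip N1<->N2 -> N1.N0=(alive,v0) N1.N1=(alive,v0) N1.N2=(alive,v0) | N2.N0=(alive,v0) N2.N1=(alive,v0) N2.N2=(alive,v0)
Op 2: gossip N1<->N2 -> N1.N0=(alive,v0) N1.N1=(alive,v0) N1.N2=(alive,v0) | N2.N0=(alive,v0) N2.N1=(alive,v0) N2.N2=(alive,v0)
Op 3: N2 marks N2=alive -> (alive,v1)
Op 4: N2 marks N1=alive -> (alive,v1)
Op 5: gossip N1<->N2 -> N1.N0=(alive,v0) N1.N1=(alive,v1) N1.N2=(alive,v1) | N2.N0=(alive,v0) N2.N1=(alive,v1) N2.N2=(alive,v1)
Op 6: N0 marks N2=suspect -> (suspect,v1)
Op 7: N2 marks N0=suspect -> (suspect,v1)
Op 8: gossip N0<->N2 -> N0.N0=(suspect,v1) N0.N1=(alive,v1) N0.N2=(suspect,v1) | N2.N0=(suspect,v1) N2.N1=(alive,v1) N2.N2=(alive,v1)
Op 9: gossip N1<->N2 -> N1.N0=(suspect,v1) N1.N1=(alive,v1) N1.N2=(alive,v1) | N2.N0=(suspect,v1) N2.N1=(alive,v1) N2.N2=(alive,v1)

Answer: alive 1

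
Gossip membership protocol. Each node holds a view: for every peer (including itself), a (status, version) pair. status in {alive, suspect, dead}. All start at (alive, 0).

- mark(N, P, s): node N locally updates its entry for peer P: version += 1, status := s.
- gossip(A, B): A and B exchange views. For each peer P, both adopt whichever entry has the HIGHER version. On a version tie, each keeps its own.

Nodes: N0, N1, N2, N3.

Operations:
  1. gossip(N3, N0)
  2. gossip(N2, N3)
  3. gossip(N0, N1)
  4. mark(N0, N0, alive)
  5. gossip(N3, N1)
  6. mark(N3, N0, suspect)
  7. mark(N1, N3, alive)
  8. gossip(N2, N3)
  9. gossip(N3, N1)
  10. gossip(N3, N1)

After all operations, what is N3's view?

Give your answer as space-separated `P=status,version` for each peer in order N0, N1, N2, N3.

Op 1: gossip N3<->N0 -> N3.N0=(alive,v0) N3.N1=(alive,v0) N3.N2=(alive,v0) N3.N3=(alive,v0) | N0.N0=(alive,v0) N0.N1=(alive,v0) N0.N2=(alive,v0) N0.N3=(alive,v0)
Op 2: gossip N2<->N3 -> N2.N0=(alive,v0) N2.N1=(alive,v0) N2.N2=(alive,v0) N2.N3=(alive,v0) | N3.N0=(alive,v0) N3.N1=(alive,v0) N3.N2=(alive,v0) N3.N3=(alive,v0)
Op 3: gossip N0<->N1 -> N0.N0=(alive,v0) N0.N1=(alive,v0) N0.N2=(alive,v0) N0.N3=(alive,v0) | N1.N0=(alive,v0) N1.N1=(alive,v0) N1.N2=(alive,v0) N1.N3=(alive,v0)
Op 4: N0 marks N0=alive -> (alive,v1)
Op 5: gossip N3<->N1 -> N3.N0=(alive,v0) N3.N1=(alive,v0) N3.N2=(alive,v0) N3.N3=(alive,v0) | N1.N0=(alive,v0) N1.N1=(alive,v0) N1.N2=(alive,v0) N1.N3=(alive,v0)
Op 6: N3 marks N0=suspect -> (suspect,v1)
Op 7: N1 marks N3=alive -> (alive,v1)
Op 8: gossip N2<->N3 -> N2.N0=(suspect,v1) N2.N1=(alive,v0) N2.N2=(alive,v0) N2.N3=(alive,v0) | N3.N0=(suspect,v1) N3.N1=(alive,v0) N3.N2=(alive,v0) N3.N3=(alive,v0)
Op 9: gossip N3<->N1 -> N3.N0=(suspect,v1) N3.N1=(alive,v0) N3.N2=(alive,v0) N3.N3=(alive,v1) | N1.N0=(suspect,v1) N1.N1=(alive,v0) N1.N2=(alive,v0) N1.N3=(alive,v1)
Op 10: gossip N3<->N1 -> N3.N0=(suspect,v1) N3.N1=(alive,v0) N3.N2=(alive,v0) N3.N3=(alive,v1) | N1.N0=(suspect,v1) N1.N1=(alive,v0) N1.N2=(alive,v0) N1.N3=(alive,v1)

Answer: N0=suspect,1 N1=alive,0 N2=alive,0 N3=alive,1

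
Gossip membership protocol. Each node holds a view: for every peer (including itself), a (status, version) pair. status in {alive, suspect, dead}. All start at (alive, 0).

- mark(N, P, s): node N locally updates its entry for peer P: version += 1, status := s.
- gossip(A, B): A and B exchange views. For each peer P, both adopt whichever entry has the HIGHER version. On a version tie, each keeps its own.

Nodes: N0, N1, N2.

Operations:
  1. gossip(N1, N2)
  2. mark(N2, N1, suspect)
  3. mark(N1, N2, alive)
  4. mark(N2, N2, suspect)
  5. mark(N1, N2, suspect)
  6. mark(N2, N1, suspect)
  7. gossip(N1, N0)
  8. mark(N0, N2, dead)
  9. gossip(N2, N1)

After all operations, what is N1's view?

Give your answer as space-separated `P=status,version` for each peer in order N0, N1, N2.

Op 1: gossip N1<->N2 -> N1.N0=(alive,v0) N1.N1=(alive,v0) N1.N2=(alive,v0) | N2.N0=(alive,v0) N2.N1=(alive,v0) N2.N2=(alive,v0)
Op 2: N2 marks N1=suspect -> (suspect,v1)
Op 3: N1 marks N2=alive -> (alive,v1)
Op 4: N2 marks N2=suspect -> (suspect,v1)
Op 5: N1 marks N2=suspect -> (suspect,v2)
Op 6: N2 marks N1=suspect -> (suspect,v2)
Op 7: gossip N1<->N0 -> N1.N0=(alive,v0) N1.N1=(alive,v0) N1.N2=(suspect,v2) | N0.N0=(alive,v0) N0.N1=(alive,v0) N0.N2=(suspect,v2)
Op 8: N0 marks N2=dead -> (dead,v3)
Op 9: gossip N2<->N1 -> N2.N0=(alive,v0) N2.N1=(suspect,v2) N2.N2=(suspect,v2) | N1.N0=(alive,v0) N1.N1=(suspect,v2) N1.N2=(suspect,v2)

Answer: N0=alive,0 N1=suspect,2 N2=suspect,2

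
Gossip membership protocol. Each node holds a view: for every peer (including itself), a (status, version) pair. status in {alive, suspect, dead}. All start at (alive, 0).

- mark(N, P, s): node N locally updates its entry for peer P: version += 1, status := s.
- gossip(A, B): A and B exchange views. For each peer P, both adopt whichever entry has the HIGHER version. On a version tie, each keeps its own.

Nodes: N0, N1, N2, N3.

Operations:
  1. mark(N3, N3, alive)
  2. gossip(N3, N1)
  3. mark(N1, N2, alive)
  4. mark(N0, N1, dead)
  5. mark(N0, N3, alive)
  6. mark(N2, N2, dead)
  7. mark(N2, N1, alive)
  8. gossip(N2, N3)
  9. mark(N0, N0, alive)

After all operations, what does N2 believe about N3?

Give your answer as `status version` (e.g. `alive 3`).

Answer: alive 1

Derivation:
Op 1: N3 marks N3=alive -> (alive,v1)
Op 2: gossip N3<->N1 -> N3.N0=(alive,v0) N3.N1=(alive,v0) N3.N2=(alive,v0) N3.N3=(alive,v1) | N1.N0=(alive,v0) N1.N1=(alive,v0) N1.N2=(alive,v0) N1.N3=(alive,v1)
Op 3: N1 marks N2=alive -> (alive,v1)
Op 4: N0 marks N1=dead -> (dead,v1)
Op 5: N0 marks N3=alive -> (alive,v1)
Op 6: N2 marks N2=dead -> (dead,v1)
Op 7: N2 marks N1=alive -> (alive,v1)
Op 8: gossip N2<->N3 -> N2.N0=(alive,v0) N2.N1=(alive,v1) N2.N2=(dead,v1) N2.N3=(alive,v1) | N3.N0=(alive,v0) N3.N1=(alive,v1) N3.N2=(dead,v1) N3.N3=(alive,v1)
Op 9: N0 marks N0=alive -> (alive,v1)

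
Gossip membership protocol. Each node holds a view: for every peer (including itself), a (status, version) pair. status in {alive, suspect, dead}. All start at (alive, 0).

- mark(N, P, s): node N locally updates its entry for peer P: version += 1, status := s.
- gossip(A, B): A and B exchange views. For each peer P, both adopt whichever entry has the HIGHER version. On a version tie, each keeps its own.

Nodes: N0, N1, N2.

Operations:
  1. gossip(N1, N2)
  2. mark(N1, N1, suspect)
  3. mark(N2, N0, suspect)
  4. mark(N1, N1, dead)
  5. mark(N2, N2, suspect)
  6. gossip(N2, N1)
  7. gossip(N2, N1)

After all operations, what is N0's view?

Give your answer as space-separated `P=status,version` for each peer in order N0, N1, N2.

Op 1: gossip N1<->N2 -> N1.N0=(alive,v0) N1.N1=(alive,v0) N1.N2=(alive,v0) | N2.N0=(alive,v0) N2.N1=(alive,v0) N2.N2=(alive,v0)
Op 2: N1 marks N1=suspect -> (suspect,v1)
Op 3: N2 marks N0=suspect -> (suspect,v1)
Op 4: N1 marks N1=dead -> (dead,v2)
Op 5: N2 marks N2=suspect -> (suspect,v1)
Op 6: gossip N2<->N1 -> N2.N0=(suspect,v1) N2.N1=(dead,v2) N2.N2=(suspect,v1) | N1.N0=(suspect,v1) N1.N1=(dead,v2) N1.N2=(suspect,v1)
Op 7: gossip N2<->N1 -> N2.N0=(suspect,v1) N2.N1=(dead,v2) N2.N2=(suspect,v1) | N1.N0=(suspect,v1) N1.N1=(dead,v2) N1.N2=(suspect,v1)

Answer: N0=alive,0 N1=alive,0 N2=alive,0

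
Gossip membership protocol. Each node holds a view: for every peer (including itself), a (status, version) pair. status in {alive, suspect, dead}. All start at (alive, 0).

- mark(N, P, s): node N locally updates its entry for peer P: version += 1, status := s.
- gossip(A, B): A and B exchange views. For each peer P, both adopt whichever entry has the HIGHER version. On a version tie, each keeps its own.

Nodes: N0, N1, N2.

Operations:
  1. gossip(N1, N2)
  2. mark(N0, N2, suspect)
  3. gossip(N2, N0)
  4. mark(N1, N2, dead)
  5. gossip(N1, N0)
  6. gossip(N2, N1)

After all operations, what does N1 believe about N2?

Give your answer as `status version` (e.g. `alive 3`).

Op 1: gossip N1<->N2 -> N1.N0=(alive,v0) N1.N1=(alive,v0) N1.N2=(alive,v0) | N2.N0=(alive,v0) N2.N1=(alive,v0) N2.N2=(alive,v0)
Op 2: N0 marks N2=suspect -> (suspect,v1)
Op 3: gossip N2<->N0 -> N2.N0=(alive,v0) N2.N1=(alive,v0) N2.N2=(suspect,v1) | N0.N0=(alive,v0) N0.N1=(alive,v0) N0.N2=(suspect,v1)
Op 4: N1 marks N2=dead -> (dead,v1)
Op 5: gossip N1<->N0 -> N1.N0=(alive,v0) N1.N1=(alive,v0) N1.N2=(dead,v1) | N0.N0=(alive,v0) N0.N1=(alive,v0) N0.N2=(suspect,v1)
Op 6: gossip N2<->N1 -> N2.N0=(alive,v0) N2.N1=(alive,v0) N2.N2=(suspect,v1) | N1.N0=(alive,v0) N1.N1=(alive,v0) N1.N2=(dead,v1)

Answer: dead 1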